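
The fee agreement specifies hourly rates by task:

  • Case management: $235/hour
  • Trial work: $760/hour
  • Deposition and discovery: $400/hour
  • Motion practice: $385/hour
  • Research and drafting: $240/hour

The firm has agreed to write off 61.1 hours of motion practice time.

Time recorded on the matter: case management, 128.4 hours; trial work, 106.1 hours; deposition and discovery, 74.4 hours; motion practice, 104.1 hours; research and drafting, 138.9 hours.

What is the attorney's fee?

$190,461.00

Case management: 128.4 × $235 = $30,174.00
Trial work: 106.1 × $760 = $80,636.00
Deposition and discovery: 74.4 × $400 = $29,760.00
Motion practice: 104.1 × $385 = $40,078.50
Research and drafting: 138.9 × $240 = $33,336.00
Subtotal: $213,984.50
Write-off: 61.1 × $385 = $23,523.50
Total: $213,984.50 − $23,523.50 = $190,461.00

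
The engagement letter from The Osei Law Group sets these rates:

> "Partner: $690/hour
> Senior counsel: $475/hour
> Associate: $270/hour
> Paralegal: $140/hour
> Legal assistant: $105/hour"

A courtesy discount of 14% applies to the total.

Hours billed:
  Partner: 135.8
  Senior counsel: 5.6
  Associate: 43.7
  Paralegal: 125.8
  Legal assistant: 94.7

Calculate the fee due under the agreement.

$116,716.19

Partner: 135.8 × $690 = $93,702.00
Senior counsel: 5.6 × $475 = $2,660.00
Associate: 43.7 × $270 = $11,799.00
Paralegal: 125.8 × $140 = $17,612.00
Legal assistant: 94.7 × $105 = $9,943.50
Subtotal: $135,716.50
Less 14% discount: −$19,000.31
Total: $135,716.50 − $19,000.31 = $116,716.19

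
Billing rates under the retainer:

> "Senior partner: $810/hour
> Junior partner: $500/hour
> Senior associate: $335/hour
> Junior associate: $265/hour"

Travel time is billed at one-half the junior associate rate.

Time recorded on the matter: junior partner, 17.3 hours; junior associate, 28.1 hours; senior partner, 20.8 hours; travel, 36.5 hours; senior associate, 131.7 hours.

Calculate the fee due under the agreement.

$81,900.25

Senior partner: 20.8 × $810 = $16,848.00
Junior partner: 17.3 × $500 = $8,650.00
Senior associate: 131.7 × $335 = $44,119.50
Junior associate: 28.1 × $265 = $7,446.50
Subtotal: $16,848.00 + $8,650.00 + $44,119.50 + $7,446.50 = $77,064.00
Travel: 36.5 × ($265 ÷ 2) = 36.5 × $132.50 = $4,836.25
Total: $77,064.00 + $4,836.25 = $81,900.25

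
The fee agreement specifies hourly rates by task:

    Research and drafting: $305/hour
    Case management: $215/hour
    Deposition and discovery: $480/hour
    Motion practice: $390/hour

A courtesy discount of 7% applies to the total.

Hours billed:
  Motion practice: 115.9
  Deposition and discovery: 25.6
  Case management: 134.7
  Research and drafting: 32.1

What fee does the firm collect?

$89,503.20

Research and drafting: 32.1 × $305 = $9,790.50
Case management: 134.7 × $215 = $28,960.50
Deposition and discovery: 25.6 × $480 = $12,288.00
Motion practice: 115.9 × $390 = $45,201.00
Subtotal: $96,240.00
Less 7% discount: −$6,736.80
Total: $96,240.00 − $6,736.80 = $89,503.20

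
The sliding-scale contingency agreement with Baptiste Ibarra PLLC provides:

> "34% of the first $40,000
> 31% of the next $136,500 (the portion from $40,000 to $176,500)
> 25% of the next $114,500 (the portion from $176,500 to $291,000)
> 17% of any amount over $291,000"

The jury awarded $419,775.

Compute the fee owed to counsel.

$106,431.75

First $40,000 at 34% = $13,600.00
Next $136,500 at 31% = $42,315.00
Next $114,500 at 25% = $28,625.00
Remaining $128,775 at 17% = $21,891.75
Fee: $13,600.00 + $42,315.00 + $28,625.00 + $21,891.75 = $106,431.75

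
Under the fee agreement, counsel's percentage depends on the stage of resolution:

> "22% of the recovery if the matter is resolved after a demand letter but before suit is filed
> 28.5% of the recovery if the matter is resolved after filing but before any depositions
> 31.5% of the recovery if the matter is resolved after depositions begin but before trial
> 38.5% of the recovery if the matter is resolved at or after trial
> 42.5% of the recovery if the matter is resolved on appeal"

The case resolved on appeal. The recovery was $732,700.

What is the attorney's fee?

The matter resolved on appeal, so the 42.5% rate applies.
$732,700 × 42.5% = $311,397.50

$311,397.50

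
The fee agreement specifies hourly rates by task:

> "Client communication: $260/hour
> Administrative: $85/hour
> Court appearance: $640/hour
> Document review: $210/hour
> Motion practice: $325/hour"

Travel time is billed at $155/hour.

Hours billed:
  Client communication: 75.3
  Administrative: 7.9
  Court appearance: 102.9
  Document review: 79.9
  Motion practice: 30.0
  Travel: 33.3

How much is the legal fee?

$117,796.00

Client communication: 75.3 × $260 = $19,578.00
Administrative: 7.9 × $85 = $671.50
Court appearance: 102.9 × $640 = $65,856.00
Document review: 79.9 × $210 = $16,779.00
Motion practice: 30.0 × $325 = $9,750.00
Subtotal: $19,578.00 + $671.50 + $65,856.00 + $16,779.00 + $9,750.00 = $112,634.50
Travel: 33.3 × $155 = $5,161.50
Total: $112,634.50 + $5,161.50 = $117,796.00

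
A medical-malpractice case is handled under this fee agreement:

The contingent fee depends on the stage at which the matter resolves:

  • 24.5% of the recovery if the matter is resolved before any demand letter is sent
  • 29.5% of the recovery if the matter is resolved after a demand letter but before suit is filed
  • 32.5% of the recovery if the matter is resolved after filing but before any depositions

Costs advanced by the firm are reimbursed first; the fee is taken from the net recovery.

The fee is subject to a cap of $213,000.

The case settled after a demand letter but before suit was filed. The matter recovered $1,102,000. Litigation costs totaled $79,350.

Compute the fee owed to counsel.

Fee base (net of costs): $1,102,000 − $79,350 = $1,022,650
The matter settled after a demand letter but before suit was filed, so the 29.5% rate applies.
$1,022,650 × 29.5% = $301,681.75
$301,681.75 exceeds the $213,000 cap, so the fee is capped at $213,000.00.

$213,000.00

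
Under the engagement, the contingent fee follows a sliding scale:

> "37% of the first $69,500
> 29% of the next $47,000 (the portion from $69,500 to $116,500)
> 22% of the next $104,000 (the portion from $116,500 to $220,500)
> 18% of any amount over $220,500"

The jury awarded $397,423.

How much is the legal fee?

$94,071.14

First $69,500 at 37% = $25,715.00
Next $47,000 at 29% = $13,630.00
Next $104,000 at 22% = $22,880.00
Remaining $176,923 at 18% = $31,846.14
Fee: $25,715.00 + $13,630.00 + $22,880.00 + $31,846.14 = $94,071.14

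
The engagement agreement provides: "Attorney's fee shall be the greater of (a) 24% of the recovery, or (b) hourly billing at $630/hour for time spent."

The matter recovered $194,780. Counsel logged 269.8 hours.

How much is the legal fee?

(a) 24% of $194,780 = $46,747.20
(b) 269.8 × $630 = $169,974.00
The greater is (b): $169,974.00.

$169,974.00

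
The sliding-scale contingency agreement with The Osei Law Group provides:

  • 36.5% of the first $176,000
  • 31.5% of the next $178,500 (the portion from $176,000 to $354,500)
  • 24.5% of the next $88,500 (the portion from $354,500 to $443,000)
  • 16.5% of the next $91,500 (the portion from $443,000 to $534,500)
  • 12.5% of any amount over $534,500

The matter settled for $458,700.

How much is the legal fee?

$144,740.50

First $176,000 at 36.5% = $64,240.00
Next $178,500 at 31.5% = $56,227.50
Next $88,500 at 24.5% = $21,682.50
Remaining $15,700 at 16.5% = $2,590.50
Fee: $64,240.00 + $56,227.50 + $21,682.50 + $2,590.50 = $144,740.50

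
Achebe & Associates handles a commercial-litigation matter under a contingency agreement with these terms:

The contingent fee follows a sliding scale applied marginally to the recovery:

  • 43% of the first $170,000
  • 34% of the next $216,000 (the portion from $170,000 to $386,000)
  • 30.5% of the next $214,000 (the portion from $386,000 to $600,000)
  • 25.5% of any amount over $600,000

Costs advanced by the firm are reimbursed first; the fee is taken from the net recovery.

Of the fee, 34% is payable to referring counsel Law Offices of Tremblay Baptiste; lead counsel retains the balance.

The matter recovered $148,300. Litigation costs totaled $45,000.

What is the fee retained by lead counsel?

Fee base (net of costs): $148,300 − $45,000 = $103,300
First $103,300 at 43% = $44,419.00
Referral share: 34% of $44,419.00 = $15,102.46; lead counsel retains $44,419.00 − $15,102.46 = $29,316.54.

$29,316.54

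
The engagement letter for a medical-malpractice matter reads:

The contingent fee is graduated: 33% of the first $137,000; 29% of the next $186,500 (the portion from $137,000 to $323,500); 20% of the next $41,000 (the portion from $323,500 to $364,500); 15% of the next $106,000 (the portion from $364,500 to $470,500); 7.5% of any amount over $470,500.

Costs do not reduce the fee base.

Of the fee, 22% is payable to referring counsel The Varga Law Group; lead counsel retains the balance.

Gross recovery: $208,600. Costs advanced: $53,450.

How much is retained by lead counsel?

Fee base is the gross recovery, $208,600; costs are reimbursed separately.
First $137,000 at 33% = $45,210.00
Remaining $71,600 at 29% = $20,764.00
Fee: $45,210.00 + $20,764.00 = $65,974.00
Referral share: 22% of $65,974.00 = $14,514.28; lead counsel retains $65,974.00 − $14,514.28 = $51,459.72.

$51,459.72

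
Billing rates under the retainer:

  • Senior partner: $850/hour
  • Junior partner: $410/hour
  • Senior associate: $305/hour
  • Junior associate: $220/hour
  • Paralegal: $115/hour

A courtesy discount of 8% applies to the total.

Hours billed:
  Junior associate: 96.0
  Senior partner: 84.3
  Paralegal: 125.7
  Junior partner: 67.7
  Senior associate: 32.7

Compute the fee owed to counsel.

Senior partner: 84.3 × $850 = $71,655.00
Junior partner: 67.7 × $410 = $27,757.00
Senior associate: 32.7 × $305 = $9,973.50
Junior associate: 96.0 × $220 = $21,120.00
Paralegal: 125.7 × $115 = $14,455.50
Subtotal: $144,961.00
Less 8% discount: −$11,596.88
Total: $144,961.00 − $11,596.88 = $133,364.12

$133,364.12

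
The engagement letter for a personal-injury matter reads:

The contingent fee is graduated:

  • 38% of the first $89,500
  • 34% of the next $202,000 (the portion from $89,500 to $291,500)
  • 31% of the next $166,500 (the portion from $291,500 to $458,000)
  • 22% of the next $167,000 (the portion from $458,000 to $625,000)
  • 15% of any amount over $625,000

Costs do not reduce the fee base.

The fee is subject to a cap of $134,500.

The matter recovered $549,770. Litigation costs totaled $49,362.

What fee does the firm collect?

$134,500.00

Fee base is the gross recovery, $549,770; costs are reimbursed separately.
First $89,500 at 38% = $34,010.00
Next $202,000 at 34% = $68,680.00
Next $166,500 at 31% = $51,615.00
Remaining $91,770 at 22% = $20,189.40
Fee: $34,010.00 + $68,680.00 + $51,615.00 + $20,189.40 = $174,494.40
$174,494.40 exceeds the $134,500 cap, so the fee is capped at $134,500.00.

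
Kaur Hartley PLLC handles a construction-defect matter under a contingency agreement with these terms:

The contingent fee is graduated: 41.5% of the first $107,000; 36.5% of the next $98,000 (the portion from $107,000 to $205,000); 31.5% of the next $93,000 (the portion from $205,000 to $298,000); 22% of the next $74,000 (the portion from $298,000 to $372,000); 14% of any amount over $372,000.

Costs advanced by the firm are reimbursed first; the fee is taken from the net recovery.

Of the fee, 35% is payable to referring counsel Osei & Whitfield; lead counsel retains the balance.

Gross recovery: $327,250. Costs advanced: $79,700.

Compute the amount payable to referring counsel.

Fee base (net of costs): $327,250 − $79,700 = $247,550
First $107,000 at 41.5% = $44,405.00
Next $98,000 at 36.5% = $35,770.00
Remaining $42,550 at 31.5% = $13,403.25
Fee: $44,405.00 + $35,770.00 + $13,403.25 = $93,578.25
Referral share: 35% of $93,578.25 = $32,752.39; lead counsel retains $93,578.25 − $32,752.39 = $60,825.86.

$32,752.39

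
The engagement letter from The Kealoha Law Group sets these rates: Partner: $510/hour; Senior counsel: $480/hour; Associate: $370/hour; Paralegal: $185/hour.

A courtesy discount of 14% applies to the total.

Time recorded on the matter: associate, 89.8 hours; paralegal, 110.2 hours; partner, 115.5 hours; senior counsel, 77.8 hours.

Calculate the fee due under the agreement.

$128,881.32

Partner: 115.5 × $510 = $58,905.00
Senior counsel: 77.8 × $480 = $37,344.00
Associate: 89.8 × $370 = $33,226.00
Paralegal: 110.2 × $185 = $20,387.00
Subtotal: $149,862.00
Less 14% discount: −$20,980.68
Total: $149,862.00 − $20,980.68 = $128,881.32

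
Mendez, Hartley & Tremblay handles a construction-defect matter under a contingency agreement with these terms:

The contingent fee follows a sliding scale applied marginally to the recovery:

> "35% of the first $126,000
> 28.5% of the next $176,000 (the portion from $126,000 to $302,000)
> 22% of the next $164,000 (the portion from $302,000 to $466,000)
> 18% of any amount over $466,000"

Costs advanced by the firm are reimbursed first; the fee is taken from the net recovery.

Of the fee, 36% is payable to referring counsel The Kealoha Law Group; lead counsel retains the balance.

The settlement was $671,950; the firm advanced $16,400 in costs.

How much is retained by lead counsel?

Fee base (net of costs): $671,950 − $16,400 = $655,550
First $126,000 at 35% = $44,100.00
Next $176,000 at 28.5% = $50,160.00
Next $164,000 at 22% = $36,080.00
Remaining $189,550 at 18% = $34,119.00
Fee: $44,100.00 + $50,160.00 + $36,080.00 + $34,119.00 = $164,459.00
Referral share: 36% of $164,459.00 = $59,205.24; lead counsel retains $164,459.00 − $59,205.24 = $105,253.76.

$105,253.76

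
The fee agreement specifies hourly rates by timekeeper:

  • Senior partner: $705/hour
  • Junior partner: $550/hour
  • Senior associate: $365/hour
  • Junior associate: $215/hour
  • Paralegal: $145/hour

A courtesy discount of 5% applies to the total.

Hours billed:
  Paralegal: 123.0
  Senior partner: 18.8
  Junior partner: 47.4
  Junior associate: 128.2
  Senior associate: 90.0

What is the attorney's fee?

$111,693.40

Senior partner: 18.8 × $705 = $13,254.00
Junior partner: 47.4 × $550 = $26,070.00
Senior associate: 90.0 × $365 = $32,850.00
Junior associate: 128.2 × $215 = $27,563.00
Paralegal: 123.0 × $145 = $17,835.00
Subtotal: $117,572.00
Less 5% discount: −$5,878.60
Total: $117,572.00 − $5,878.60 = $111,693.40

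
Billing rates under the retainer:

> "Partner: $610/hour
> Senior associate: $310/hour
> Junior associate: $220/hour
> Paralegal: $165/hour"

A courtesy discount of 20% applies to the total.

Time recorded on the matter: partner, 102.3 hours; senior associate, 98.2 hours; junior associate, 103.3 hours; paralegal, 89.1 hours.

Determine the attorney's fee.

$104,218.00

Partner: 102.3 × $610 = $62,403.00
Senior associate: 98.2 × $310 = $30,442.00
Junior associate: 103.3 × $220 = $22,726.00
Paralegal: 89.1 × $165 = $14,701.50
Subtotal: $130,272.50
Less 20% discount: −$26,054.50
Total: $130,272.50 − $26,054.50 = $104,218.00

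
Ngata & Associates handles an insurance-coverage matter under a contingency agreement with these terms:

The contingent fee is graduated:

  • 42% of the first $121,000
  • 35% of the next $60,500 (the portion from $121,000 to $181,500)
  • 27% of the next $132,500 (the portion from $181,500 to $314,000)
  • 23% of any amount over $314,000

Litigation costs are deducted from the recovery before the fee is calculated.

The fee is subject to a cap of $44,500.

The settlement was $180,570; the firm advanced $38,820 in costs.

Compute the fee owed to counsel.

Fee base (net of costs): $180,570 − $38,820 = $141,750
First $121,000 at 42% = $50,820.00
Remaining $20,750 at 35% = $7,262.50
Fee: $50,820.00 + $7,262.50 = $58,082.50
$58,082.50 exceeds the $44,500 cap, so the fee is capped at $44,500.00.

$44,500.00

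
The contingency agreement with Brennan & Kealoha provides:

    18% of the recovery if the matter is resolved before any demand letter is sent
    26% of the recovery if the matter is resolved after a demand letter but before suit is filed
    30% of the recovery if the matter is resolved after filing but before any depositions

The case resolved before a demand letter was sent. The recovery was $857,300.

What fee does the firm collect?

$154,314.00

The matter resolved before a demand letter was sent, so the 18% rate applies.
$857,300 × 18% = $154,314.00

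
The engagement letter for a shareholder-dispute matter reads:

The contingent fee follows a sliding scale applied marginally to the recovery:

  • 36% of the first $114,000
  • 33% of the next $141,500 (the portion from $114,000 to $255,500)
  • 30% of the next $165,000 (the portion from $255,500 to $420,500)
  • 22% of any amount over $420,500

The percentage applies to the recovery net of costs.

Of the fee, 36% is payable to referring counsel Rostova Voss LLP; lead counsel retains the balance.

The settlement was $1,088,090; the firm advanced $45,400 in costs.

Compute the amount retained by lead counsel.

$175,434.75

Fee base (net of costs): $1,088,090 − $45,400 = $1,042,690
First $114,000 at 36% = $41,040.00
Next $141,500 at 33% = $46,695.00
Next $165,000 at 30% = $49,500.00
Remaining $622,190 at 22% = $136,881.80
Fee: $41,040.00 + $46,695.00 + $49,500.00 + $136,881.80 = $274,116.80
Referral share: 36% of $274,116.80 = $98,682.05; lead counsel retains $274,116.80 − $98,682.05 = $175,434.75.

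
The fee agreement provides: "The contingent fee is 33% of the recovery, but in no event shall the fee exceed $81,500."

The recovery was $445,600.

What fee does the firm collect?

33% of $445,600 = $147,048.00
That exceeds the $81,500 cap, so the fee is capped at $81,500.

$81,500.00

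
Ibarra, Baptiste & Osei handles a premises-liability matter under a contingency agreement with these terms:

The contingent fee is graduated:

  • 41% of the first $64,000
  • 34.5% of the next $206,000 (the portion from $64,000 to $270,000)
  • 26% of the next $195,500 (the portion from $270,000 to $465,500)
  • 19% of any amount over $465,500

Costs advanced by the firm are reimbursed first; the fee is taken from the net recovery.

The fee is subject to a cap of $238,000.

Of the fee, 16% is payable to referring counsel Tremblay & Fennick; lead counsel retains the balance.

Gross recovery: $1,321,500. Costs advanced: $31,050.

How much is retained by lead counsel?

$199,920.00

Fee base (net of costs): $1,321,500 − $31,050 = $1,290,450
First $64,000 at 41% = $26,240.00
Next $206,000 at 34.5% = $71,070.00
Next $195,500 at 26% = $50,830.00
Remaining $824,950 at 19% = $156,740.50
Fee: $26,240.00 + $71,070.00 + $50,830.00 + $156,740.50 = $304,880.50
$304,880.50 exceeds the $238,000 cap, so the fee is capped at $238,000.00.
Referral share: 16% of $238,000.00 = $38,080.00; lead counsel retains $238,000.00 − $38,080.00 = $199,920.00.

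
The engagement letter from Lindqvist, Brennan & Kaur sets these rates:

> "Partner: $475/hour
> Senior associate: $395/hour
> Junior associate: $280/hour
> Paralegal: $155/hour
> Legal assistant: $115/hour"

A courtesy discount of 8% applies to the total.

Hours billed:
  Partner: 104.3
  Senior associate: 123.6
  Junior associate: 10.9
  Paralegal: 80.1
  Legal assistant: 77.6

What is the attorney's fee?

$112,935.52

Partner: 104.3 × $475 = $49,542.50
Senior associate: 123.6 × $395 = $48,822.00
Junior associate: 10.9 × $280 = $3,052.00
Paralegal: 80.1 × $155 = $12,415.50
Legal assistant: 77.6 × $115 = $8,924.00
Subtotal: $122,756.00
Less 8% discount: −$9,820.48
Total: $122,756.00 − $9,820.48 = $112,935.52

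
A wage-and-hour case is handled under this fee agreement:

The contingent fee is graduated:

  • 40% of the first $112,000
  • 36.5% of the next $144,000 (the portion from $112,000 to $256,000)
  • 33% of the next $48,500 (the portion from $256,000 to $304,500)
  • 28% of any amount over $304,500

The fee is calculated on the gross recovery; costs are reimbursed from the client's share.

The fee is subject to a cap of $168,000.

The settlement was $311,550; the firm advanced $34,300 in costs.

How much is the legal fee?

$115,339.00

Fee base is the gross recovery, $311,550; costs are reimbursed separately.
First $112,000 at 40% = $44,800.00
Next $144,000 at 36.5% = $52,560.00
Next $48,500 at 33% = $16,005.00
Remaining $7,050 at 28% = $1,974.00
Fee: $44,800.00 + $52,560.00 + $16,005.00 + $1,974.00 = $115,339.00
$115,339.00 is under the $168,000 cap.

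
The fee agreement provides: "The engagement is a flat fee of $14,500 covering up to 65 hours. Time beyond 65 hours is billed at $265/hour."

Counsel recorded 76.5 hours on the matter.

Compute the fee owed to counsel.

Flat fee: $14,500.00
Excess hours: 76.5 − 65 = 11.5
Overrun: 11.5 × $265 = $3,047.50
Total: $14,500.00 + $3,047.50 = $17,547.50

$17,547.50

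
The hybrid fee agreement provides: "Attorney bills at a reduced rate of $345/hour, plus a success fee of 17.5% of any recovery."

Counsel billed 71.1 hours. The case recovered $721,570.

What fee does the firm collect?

Hourly: 71.1 × $345 = $24,529.50
Success fee: 17.5% of $721,570 = $126,274.75
Total: $24,529.50 + $126,274.75 = $150,804.25

$150,804.25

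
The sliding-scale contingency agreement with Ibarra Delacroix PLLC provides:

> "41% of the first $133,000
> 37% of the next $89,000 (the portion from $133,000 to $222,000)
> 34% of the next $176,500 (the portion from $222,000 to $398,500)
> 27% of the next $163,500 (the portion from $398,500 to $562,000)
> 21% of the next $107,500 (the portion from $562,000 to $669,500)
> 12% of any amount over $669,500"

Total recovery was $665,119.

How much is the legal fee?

First $133,000 at 41% = $54,530.00
Next $89,000 at 37% = $32,930.00
Next $176,500 at 34% = $60,010.00
Next $163,500 at 27% = $44,145.00
Remaining $103,119 at 21% = $21,654.99
Fee: $54,530.00 + $32,930.00 + $60,010.00 + $44,145.00 + $21,654.99 = $213,269.99

$213,269.99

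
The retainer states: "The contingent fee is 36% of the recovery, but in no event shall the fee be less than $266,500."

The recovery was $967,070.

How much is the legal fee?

36% of $967,070 = $348,145.20
That exceeds the $266,500 minimum.

$348,145.20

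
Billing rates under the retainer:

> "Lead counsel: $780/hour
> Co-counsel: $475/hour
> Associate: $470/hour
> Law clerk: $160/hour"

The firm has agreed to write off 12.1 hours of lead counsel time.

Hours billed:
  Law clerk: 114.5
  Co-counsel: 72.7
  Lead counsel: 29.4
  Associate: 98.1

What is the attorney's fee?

Lead counsel: 29.4 × $780 = $22,932.00
Co-counsel: 72.7 × $475 = $34,532.50
Associate: 98.1 × $470 = $46,107.00
Law clerk: 114.5 × $160 = $18,320.00
Subtotal: $121,891.50
Write-off: 12.1 × $780 = $9,438.00
Total: $121,891.50 − $9,438.00 = $112,453.50

$112,453.50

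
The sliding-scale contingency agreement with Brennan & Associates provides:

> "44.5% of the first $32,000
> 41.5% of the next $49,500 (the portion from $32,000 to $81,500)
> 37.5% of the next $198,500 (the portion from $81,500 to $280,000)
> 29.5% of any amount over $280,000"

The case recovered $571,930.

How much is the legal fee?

$195,339.35

First $32,000 at 44.5% = $14,240.00
Next $49,500 at 41.5% = $20,542.50
Next $198,500 at 37.5% = $74,437.50
Remaining $291,930 at 29.5% = $86,119.35
Fee: $14,240.00 + $20,542.50 + $74,437.50 + $86,119.35 = $195,339.35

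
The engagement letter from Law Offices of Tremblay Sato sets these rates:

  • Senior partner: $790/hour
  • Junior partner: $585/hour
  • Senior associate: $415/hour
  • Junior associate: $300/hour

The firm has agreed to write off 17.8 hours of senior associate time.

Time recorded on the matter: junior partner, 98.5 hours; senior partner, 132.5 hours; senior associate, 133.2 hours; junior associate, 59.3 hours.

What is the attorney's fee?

$227,978.50

Senior partner: 132.5 × $790 = $104,675.00
Junior partner: 98.5 × $585 = $57,622.50
Senior associate: 133.2 × $415 = $55,278.00
Junior associate: 59.3 × $300 = $17,790.00
Subtotal: $235,365.50
Write-off: 17.8 × $415 = $7,387.00
Total: $235,365.50 − $7,387.00 = $227,978.50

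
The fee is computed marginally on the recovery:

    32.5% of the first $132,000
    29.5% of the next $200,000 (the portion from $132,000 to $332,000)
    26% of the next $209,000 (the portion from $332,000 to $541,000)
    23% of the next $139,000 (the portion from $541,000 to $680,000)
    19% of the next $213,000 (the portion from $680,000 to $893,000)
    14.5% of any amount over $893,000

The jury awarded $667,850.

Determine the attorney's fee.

$185,415.50

First $132,000 at 32.5% = $42,900.00
Next $200,000 at 29.5% = $59,000.00
Next $209,000 at 26% = $54,340.00
Remaining $126,850 at 23% = $29,175.50
Fee: $42,900.00 + $59,000.00 + $54,340.00 + $29,175.50 = $185,415.50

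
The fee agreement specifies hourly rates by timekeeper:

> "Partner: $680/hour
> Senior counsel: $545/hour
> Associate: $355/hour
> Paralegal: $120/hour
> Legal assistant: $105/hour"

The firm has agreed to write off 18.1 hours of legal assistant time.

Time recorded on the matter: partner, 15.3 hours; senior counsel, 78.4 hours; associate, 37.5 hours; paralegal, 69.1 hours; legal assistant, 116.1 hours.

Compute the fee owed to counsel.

Partner: 15.3 × $680 = $10,404.00
Senior counsel: 78.4 × $545 = $42,728.00
Associate: 37.5 × $355 = $13,312.50
Paralegal: 69.1 × $120 = $8,292.00
Legal assistant: 116.1 × $105 = $12,190.50
Subtotal: $86,927.00
Write-off: 18.1 × $105 = $1,900.50
Total: $86,927.00 − $1,900.50 = $85,026.50

$85,026.50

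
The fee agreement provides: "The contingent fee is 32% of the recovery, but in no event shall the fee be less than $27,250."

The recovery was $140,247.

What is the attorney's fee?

32% of $140,247 = $44,879.04
That exceeds the $27,250 minimum.

$44,879.04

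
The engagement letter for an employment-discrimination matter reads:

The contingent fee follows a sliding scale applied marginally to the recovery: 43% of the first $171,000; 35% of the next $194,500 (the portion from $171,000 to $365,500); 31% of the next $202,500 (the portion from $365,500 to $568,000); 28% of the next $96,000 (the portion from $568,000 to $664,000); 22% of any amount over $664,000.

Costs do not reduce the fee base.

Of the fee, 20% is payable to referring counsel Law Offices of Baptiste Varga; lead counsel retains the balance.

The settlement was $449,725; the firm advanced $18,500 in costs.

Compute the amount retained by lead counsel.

$134,171.80

Fee base is the gross recovery, $449,725; costs are reimbursed separately.
First $171,000 at 43% = $73,530.00
Next $194,500 at 35% = $68,075.00
Remaining $84,225 at 31% = $26,109.75
Fee: $73,530.00 + $68,075.00 + $26,109.75 = $167,714.75
Referral share: 20% of $167,714.75 = $33,542.95; lead counsel retains $167,714.75 − $33,542.95 = $134,171.80.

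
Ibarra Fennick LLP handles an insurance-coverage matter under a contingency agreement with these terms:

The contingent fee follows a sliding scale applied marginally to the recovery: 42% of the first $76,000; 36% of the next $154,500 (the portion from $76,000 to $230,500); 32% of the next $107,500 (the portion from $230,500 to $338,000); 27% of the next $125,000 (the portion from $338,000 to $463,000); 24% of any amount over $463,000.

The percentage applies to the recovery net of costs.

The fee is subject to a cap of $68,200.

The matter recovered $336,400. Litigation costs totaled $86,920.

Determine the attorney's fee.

Fee base (net of costs): $336,400 − $86,920 = $249,480
First $76,000 at 42% = $31,920.00
Next $154,500 at 36% = $55,620.00
Remaining $18,980 at 32% = $6,073.60
Fee: $31,920.00 + $55,620.00 + $6,073.60 = $93,613.60
$93,613.60 exceeds the $68,200 cap, so the fee is capped at $68,200.00.

$68,200.00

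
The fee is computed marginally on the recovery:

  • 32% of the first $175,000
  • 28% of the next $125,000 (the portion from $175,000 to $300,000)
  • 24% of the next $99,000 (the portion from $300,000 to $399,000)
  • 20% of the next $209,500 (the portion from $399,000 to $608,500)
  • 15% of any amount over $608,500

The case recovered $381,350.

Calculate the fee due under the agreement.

$110,524.00

First $175,000 at 32% = $56,000.00
Next $125,000 at 28% = $35,000.00
Remaining $81,350 at 24% = $19,524.00
Fee: $56,000.00 + $35,000.00 + $19,524.00 = $110,524.00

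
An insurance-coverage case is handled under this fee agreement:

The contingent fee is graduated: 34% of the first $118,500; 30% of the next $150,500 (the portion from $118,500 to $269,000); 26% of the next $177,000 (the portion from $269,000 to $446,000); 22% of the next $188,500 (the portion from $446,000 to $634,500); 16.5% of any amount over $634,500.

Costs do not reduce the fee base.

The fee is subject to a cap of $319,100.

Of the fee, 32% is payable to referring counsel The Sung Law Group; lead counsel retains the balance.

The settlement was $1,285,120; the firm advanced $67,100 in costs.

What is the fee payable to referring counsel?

Fee base is the gross recovery, $1,285,120; costs are reimbursed separately.
First $118,500 at 34% = $40,290.00
Next $150,500 at 30% = $45,150.00
Next $177,000 at 26% = $46,020.00
Next $188,500 at 22% = $41,470.00
Remaining $650,620 at 16.5% = $107,352.30
Fee: $40,290.00 + $45,150.00 + $46,020.00 + $41,470.00 + $107,352.30 = $280,282.30
$280,282.30 is under the $319,100 cap.
Referral share: 32% of $280,282.30 = $89,690.34; lead counsel retains $280,282.30 − $89,690.34 = $190,591.96.

$89,690.34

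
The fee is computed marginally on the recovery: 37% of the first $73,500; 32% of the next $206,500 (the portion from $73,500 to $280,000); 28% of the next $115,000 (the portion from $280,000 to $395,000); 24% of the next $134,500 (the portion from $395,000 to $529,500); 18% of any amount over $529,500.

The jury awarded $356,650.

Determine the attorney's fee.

$114,737.00

First $73,500 at 37% = $27,195.00
Next $206,500 at 32% = $66,080.00
Remaining $76,650 at 28% = $21,462.00
Fee: $27,195.00 + $66,080.00 + $21,462.00 = $114,737.00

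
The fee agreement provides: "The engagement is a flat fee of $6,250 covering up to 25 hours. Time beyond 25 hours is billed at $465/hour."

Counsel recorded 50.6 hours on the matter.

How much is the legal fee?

Flat fee: $6,250.00
Excess hours: 50.6 − 25 = 25.6
Overrun: 25.6 × $465 = $11,904.00
Total: $6,250.00 + $11,904.00 = $18,154.00

$18,154.00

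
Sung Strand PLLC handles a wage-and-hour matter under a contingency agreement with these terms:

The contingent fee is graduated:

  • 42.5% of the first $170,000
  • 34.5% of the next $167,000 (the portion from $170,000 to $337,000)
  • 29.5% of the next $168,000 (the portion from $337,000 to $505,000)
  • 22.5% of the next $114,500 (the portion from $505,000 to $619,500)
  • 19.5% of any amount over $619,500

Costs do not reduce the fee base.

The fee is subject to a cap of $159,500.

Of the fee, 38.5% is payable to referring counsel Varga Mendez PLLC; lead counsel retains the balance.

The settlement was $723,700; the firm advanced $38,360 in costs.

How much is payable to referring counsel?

Fee base is the gross recovery, $723,700; costs are reimbursed separately.
First $170,000 at 42.5% = $72,250.00
Next $167,000 at 34.5% = $57,615.00
Next $168,000 at 29.5% = $49,560.00
Next $114,500 at 22.5% = $25,762.50
Remaining $104,200 at 19.5% = $20,319.00
Fee: $72,250.00 + $57,615.00 + $49,560.00 + $25,762.50 + $20,319.00 = $225,506.50
$225,506.50 exceeds the $159,500 cap, so the fee is capped at $159,500.00.
Referral share: 38.5% of $159,500.00 = $61,407.50; lead counsel retains $159,500.00 − $61,407.50 = $98,092.50.

$61,407.50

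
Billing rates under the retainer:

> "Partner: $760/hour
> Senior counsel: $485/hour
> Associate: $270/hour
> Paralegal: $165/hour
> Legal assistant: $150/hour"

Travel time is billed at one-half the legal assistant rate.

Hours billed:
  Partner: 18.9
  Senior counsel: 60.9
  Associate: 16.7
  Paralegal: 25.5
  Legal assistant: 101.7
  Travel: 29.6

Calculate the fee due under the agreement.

Partner: 18.9 × $760 = $14,364.00
Senior counsel: 60.9 × $485 = $29,536.50
Associate: 16.7 × $270 = $4,509.00
Paralegal: 25.5 × $165 = $4,207.50
Legal assistant: 101.7 × $150 = $15,255.00
Subtotal: $14,364.00 + $29,536.50 + $4,509.00 + $4,207.50 + $15,255.00 = $67,872.00
Travel: 29.6 × ($150 ÷ 2) = 29.6 × $75.00 = $2,220.00
Total: $67,872.00 + $2,220.00 = $70,092.00

$70,092.00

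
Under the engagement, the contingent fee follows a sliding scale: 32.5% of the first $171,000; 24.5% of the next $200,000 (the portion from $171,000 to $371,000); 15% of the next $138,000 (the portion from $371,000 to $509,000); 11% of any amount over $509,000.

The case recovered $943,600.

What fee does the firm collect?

First $171,000 at 32.5% = $55,575.00
Next $200,000 at 24.5% = $49,000.00
Next $138,000 at 15% = $20,700.00
Remaining $434,600 at 11% = $47,806.00
Fee: $55,575.00 + $49,000.00 + $20,700.00 + $47,806.00 = $173,081.00

$173,081.00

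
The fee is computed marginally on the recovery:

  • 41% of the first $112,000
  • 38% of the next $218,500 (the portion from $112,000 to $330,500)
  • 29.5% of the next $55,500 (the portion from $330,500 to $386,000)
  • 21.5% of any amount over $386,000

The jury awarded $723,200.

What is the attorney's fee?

First $112,000 at 41% = $45,920.00
Next $218,500 at 38% = $83,030.00
Next $55,500 at 29.5% = $16,372.50
Remaining $337,200 at 21.5% = $72,498.00
Fee: $45,920.00 + $83,030.00 + $16,372.50 + $72,498.00 = $217,820.50

$217,820.50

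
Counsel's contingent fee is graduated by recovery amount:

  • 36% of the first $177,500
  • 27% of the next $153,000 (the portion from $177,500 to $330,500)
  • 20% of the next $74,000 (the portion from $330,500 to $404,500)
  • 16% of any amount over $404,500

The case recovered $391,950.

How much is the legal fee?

$117,500.00

First $177,500 at 36% = $63,900.00
Next $153,000 at 27% = $41,310.00
Remaining $61,450 at 20% = $12,290.00
Fee: $63,900.00 + $41,310.00 + $12,290.00 = $117,500.00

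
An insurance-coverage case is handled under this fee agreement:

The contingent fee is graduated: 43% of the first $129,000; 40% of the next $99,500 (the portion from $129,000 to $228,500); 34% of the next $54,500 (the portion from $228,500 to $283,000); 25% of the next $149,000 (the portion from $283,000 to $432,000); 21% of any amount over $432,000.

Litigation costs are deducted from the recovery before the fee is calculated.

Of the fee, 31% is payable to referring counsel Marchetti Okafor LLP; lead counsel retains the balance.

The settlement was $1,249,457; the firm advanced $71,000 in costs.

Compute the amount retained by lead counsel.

$212,386.12

Fee base (net of costs): $1,249,457 − $71,000 = $1,178,457
First $129,000 at 43% = $55,470.00
Next $99,500 at 40% = $39,800.00
Next $54,500 at 34% = $18,530.00
Next $149,000 at 25% = $37,250.00
Remaining $746,457 at 21% = $156,755.97
Fee: $55,470.00 + $39,800.00 + $18,530.00 + $37,250.00 + $156,755.97 = $307,805.97
Referral share: 31% of $307,805.97 = $95,419.85; lead counsel retains $307,805.97 − $95,419.85 = $212,386.12.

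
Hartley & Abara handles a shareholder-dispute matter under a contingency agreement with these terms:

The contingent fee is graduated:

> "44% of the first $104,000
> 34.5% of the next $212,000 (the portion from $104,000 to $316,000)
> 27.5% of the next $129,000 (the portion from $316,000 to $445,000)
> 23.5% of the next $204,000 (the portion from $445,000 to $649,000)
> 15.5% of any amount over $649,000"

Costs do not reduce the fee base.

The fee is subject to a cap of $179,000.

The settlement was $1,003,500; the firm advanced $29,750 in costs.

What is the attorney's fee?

$179,000.00

Fee base is the gross recovery, $1,003,500; costs are reimbursed separately.
First $104,000 at 44% = $45,760.00
Next $212,000 at 34.5% = $73,140.00
Next $129,000 at 27.5% = $35,475.00
Next $204,000 at 23.5% = $47,940.00
Remaining $354,500 at 15.5% = $54,947.50
Fee: $45,760.00 + $73,140.00 + $35,475.00 + $47,940.00 + $54,947.50 = $257,262.50
$257,262.50 exceeds the $179,000 cap, so the fee is capped at $179,000.00.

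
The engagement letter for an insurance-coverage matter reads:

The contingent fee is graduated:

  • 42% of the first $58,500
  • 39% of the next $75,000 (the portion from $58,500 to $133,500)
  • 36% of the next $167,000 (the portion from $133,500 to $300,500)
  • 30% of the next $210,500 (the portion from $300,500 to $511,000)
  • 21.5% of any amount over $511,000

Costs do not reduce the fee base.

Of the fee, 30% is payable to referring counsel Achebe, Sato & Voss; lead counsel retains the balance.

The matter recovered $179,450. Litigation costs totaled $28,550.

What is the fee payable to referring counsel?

Fee base is the gross recovery, $179,450; costs are reimbursed separately.
First $58,500 at 42% = $24,570.00
Next $75,000 at 39% = $29,250.00
Remaining $45,950 at 36% = $16,542.00
Fee: $24,570.00 + $29,250.00 + $16,542.00 = $70,362.00
Referral share: 30% of $70,362.00 = $21,108.60; lead counsel retains $70,362.00 − $21,108.60 = $49,253.40.

$21,108.60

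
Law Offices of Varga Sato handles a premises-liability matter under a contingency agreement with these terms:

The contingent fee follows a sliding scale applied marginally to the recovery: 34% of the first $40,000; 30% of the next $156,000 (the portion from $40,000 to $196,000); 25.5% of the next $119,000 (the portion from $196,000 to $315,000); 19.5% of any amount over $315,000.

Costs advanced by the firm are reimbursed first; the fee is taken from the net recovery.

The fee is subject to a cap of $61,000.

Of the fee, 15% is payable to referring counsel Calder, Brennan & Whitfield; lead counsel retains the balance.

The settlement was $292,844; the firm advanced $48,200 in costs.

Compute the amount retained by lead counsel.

Fee base (net of costs): $292,844 − $48,200 = $244,644
First $40,000 at 34% = $13,600.00
Next $156,000 at 30% = $46,800.00
Remaining $48,644 at 25.5% = $12,404.22
Fee: $13,600.00 + $46,800.00 + $12,404.22 = $72,804.22
$72,804.22 exceeds the $61,000 cap, so the fee is capped at $61,000.00.
Referral share: 15% of $61,000.00 = $9,150.00; lead counsel retains $61,000.00 − $9,150.00 = $51,850.00.

$51,850.00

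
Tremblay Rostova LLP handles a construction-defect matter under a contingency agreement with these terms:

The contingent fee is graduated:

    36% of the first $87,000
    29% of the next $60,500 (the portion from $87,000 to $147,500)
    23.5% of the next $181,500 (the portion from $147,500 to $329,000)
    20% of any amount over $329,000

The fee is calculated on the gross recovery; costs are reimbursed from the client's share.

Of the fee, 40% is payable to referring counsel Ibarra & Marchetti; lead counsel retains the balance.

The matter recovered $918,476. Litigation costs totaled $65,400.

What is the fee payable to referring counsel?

$83,765.08

Fee base is the gross recovery, $918,476; costs are reimbursed separately.
First $87,000 at 36% = $31,320.00
Next $60,500 at 29% = $17,545.00
Next $181,500 at 23.5% = $42,652.50
Remaining $589,476 at 20% = $117,895.20
Fee: $31,320.00 + $17,545.00 + $42,652.50 + $117,895.20 = $209,412.70
Referral share: 40% of $209,412.70 = $83,765.08; lead counsel retains $209,412.70 − $83,765.08 = $125,647.62.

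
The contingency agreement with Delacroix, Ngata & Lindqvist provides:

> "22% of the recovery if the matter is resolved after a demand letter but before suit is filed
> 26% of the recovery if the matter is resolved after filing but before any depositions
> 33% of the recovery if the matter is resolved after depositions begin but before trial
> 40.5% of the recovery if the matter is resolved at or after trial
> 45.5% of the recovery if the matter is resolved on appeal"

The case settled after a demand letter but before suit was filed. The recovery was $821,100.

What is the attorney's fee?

The matter settled after a demand letter but before suit was filed, so the 22% rate applies.
$821,100 × 22% = $180,642.00

$180,642.00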